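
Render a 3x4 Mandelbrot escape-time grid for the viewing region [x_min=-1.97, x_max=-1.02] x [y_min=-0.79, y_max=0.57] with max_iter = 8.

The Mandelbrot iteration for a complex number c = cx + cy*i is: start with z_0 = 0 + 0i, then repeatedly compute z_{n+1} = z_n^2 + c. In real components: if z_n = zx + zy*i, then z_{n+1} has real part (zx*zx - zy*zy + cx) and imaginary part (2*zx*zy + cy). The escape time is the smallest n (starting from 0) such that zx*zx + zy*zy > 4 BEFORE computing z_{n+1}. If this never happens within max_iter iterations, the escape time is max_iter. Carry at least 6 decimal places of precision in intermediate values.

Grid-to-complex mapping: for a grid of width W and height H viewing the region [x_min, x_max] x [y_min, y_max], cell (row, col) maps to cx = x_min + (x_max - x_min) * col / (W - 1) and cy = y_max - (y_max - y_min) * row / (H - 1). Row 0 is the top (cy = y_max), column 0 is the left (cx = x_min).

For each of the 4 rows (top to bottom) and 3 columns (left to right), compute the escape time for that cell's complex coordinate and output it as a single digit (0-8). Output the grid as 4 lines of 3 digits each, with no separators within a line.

Answer: 135
478
248
133

Derivation:
(row=0, col=0): c = -1.9700 + 0.5700i → escape time 1
(row=0, col=1): c = -1.4950 + 0.5700i → escape time 3
(row=0, col=2): c = -1.0200 + 0.5700i → escape time 5
(row=1, col=0): c = -1.9700 + 0.1167i → escape time 4
(row=1, col=1): c = -1.4950 + 0.1167i → escape time 7
(row=1, col=2): c = -1.0200 + 0.1167i → escape time 8
(row=2, col=0): c = -1.9700 + -0.3367i → escape time 2
(row=2, col=1): c = -1.4950 + -0.3367i → escape time 4
(row=2, col=2): c = -1.0200 + -0.3367i → escape time 8
(row=3, col=0): c = -1.9700 + -0.7900i → escape time 1
(row=3, col=1): c = -1.4950 + -0.7900i → escape time 3
(row=3, col=2): c = -1.0200 + -0.7900i → escape time 3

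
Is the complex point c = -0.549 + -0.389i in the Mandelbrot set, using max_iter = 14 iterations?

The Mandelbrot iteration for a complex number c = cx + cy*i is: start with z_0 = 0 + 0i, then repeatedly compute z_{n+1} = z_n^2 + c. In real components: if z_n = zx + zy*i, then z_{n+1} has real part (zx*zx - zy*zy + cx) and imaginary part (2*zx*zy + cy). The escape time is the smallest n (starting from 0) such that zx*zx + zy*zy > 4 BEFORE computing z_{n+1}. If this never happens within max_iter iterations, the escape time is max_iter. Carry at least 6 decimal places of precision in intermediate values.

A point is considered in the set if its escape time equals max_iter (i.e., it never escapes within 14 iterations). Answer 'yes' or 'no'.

z_0 = 0 + 0i, c = -0.5490 + -0.3890i
Iter 1: z = -0.5490 + -0.3890i, |z|^2 = 0.4527
Iter 2: z = -0.3989 + 0.0381i, |z|^2 = 0.1606
Iter 3: z = -0.3913 + -0.4194i, |z|^2 = 0.3290
Iter 4: z = -0.5718 + -0.0608i, |z|^2 = 0.3306
Iter 5: z = -0.2258 + -0.3195i, |z|^2 = 0.1531
Iter 6: z = -0.6001 + -0.2447i, |z|^2 = 0.4200
Iter 7: z = -0.2487 + -0.0953i, |z|^2 = 0.0709
Iter 8: z = -0.4962 + -0.3416i, |z|^2 = 0.3629
Iter 9: z = -0.4195 + -0.0500i, |z|^2 = 0.1785
Iter 10: z = -0.3755 + -0.3471i, |z|^2 = 0.2615
Iter 11: z = -0.5284 + -0.1283i, |z|^2 = 0.2957
Iter 12: z = -0.2862 + -0.2534i, |z|^2 = 0.1461
Iter 13: z = -0.5313 + -0.2440i, |z|^2 = 0.3418
Did not escape in 14 iterations → in set

Answer: yes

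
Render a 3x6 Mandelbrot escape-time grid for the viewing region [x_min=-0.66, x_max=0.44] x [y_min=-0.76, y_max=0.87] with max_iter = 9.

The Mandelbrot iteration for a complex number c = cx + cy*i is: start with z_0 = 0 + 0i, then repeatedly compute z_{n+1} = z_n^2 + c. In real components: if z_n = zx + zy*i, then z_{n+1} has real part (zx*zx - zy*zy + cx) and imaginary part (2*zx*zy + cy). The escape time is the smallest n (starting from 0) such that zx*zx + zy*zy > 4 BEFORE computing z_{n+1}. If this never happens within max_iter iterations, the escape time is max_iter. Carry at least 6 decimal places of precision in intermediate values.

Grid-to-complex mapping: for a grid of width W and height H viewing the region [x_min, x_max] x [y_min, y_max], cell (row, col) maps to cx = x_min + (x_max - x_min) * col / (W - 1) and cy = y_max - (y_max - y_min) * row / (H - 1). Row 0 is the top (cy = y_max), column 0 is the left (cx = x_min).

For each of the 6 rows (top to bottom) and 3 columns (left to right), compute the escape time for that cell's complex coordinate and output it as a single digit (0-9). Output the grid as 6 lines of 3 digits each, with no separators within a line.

Answer: 493
896
999
996
997
494

Derivation:
(row=0, col=0): c = -0.6600 + 0.8700i → escape time 4
(row=0, col=1): c = -0.1100 + 0.8700i → escape time 9
(row=0, col=2): c = 0.4400 + 0.8700i → escape time 3
(row=1, col=0): c = -0.6600 + 0.5440i → escape time 8
(row=1, col=1): c = -0.1100 + 0.5440i → escape time 9
(row=1, col=2): c = 0.4400 + 0.5440i → escape time 6
(row=2, col=0): c = -0.6600 + 0.2180i → escape time 9
(row=2, col=1): c = -0.1100 + 0.2180i → escape time 9
(row=2, col=2): c = 0.4400 + 0.2180i → escape time 9
(row=3, col=0): c = -0.6600 + -0.1080i → escape time 9
(row=3, col=1): c = -0.1100 + -0.1080i → escape time 9
(row=3, col=2): c = 0.4400 + -0.1080i → escape time 6
(row=4, col=0): c = -0.6600 + -0.4340i → escape time 9
(row=4, col=1): c = -0.1100 + -0.4340i → escape time 9
(row=4, col=2): c = 0.4400 + -0.4340i → escape time 7
(row=5, col=0): c = -0.6600 + -0.7600i → escape time 4
(row=5, col=1): c = -0.1100 + -0.7600i → escape time 9
(row=5, col=2): c = 0.4400 + -0.7600i → escape time 4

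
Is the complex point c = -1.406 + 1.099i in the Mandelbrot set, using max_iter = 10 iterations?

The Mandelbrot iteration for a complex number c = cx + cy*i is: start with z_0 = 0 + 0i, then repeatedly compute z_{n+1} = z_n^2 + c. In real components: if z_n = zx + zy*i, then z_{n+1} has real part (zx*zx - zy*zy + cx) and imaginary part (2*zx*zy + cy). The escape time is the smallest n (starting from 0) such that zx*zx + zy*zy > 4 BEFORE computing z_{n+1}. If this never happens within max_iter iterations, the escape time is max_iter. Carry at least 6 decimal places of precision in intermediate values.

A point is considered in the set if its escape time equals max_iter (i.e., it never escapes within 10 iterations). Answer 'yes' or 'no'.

z_0 = 0 + 0i, c = -1.4060 + 1.0990i
Iter 1: z = -1.4060 + 1.0990i, |z|^2 = 3.1846
Iter 2: z = -0.6370 + -1.9914i, |z|^2 = 4.3714
Escaped at iteration 2

Answer: no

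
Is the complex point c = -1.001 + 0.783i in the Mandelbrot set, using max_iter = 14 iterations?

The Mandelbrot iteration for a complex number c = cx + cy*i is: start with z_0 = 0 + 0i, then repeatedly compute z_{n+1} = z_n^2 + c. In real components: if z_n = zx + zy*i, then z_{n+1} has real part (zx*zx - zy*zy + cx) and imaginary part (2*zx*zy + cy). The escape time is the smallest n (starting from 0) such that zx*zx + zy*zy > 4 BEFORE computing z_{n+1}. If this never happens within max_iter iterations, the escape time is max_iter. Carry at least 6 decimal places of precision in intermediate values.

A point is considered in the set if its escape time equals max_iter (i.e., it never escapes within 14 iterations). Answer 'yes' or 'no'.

z_0 = 0 + 0i, c = -1.0010 + 0.7830i
Iter 1: z = -1.0010 + 0.7830i, |z|^2 = 1.6151
Iter 2: z = -0.6121 + -0.7846i, |z|^2 = 0.9902
Iter 3: z = -1.2419 + 1.7434i, |z|^2 = 4.5819
Escaped at iteration 3

Answer: no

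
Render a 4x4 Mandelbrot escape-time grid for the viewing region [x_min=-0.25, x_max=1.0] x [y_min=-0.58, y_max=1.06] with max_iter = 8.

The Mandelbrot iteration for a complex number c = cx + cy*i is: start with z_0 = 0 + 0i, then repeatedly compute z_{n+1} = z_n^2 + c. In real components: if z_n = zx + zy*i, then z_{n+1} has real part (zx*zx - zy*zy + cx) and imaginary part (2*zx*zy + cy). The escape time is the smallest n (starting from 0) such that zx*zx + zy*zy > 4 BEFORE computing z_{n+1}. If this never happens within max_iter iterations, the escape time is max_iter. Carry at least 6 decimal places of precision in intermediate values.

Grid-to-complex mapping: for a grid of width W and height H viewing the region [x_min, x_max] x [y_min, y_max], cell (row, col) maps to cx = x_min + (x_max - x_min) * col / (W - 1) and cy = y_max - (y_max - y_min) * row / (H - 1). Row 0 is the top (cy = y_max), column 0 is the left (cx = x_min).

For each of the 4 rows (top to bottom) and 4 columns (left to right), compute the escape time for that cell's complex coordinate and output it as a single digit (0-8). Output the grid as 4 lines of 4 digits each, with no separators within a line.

Answer: 6422
8842
8842
8832

Derivation:
(row=0, col=0): c = -0.2500 + 1.0600i → escape time 6
(row=0, col=1): c = 0.1667 + 1.0600i → escape time 4
(row=0, col=2): c = 0.5833 + 1.0600i → escape time 2
(row=0, col=3): c = 1.0000 + 1.0600i → escape time 2
(row=1, col=0): c = -0.2500 + 0.5133i → escape time 8
(row=1, col=1): c = 0.1667 + 0.5133i → escape time 8
(row=1, col=2): c = 0.5833 + 0.5133i → escape time 4
(row=1, col=3): c = 1.0000 + 0.5133i → escape time 2
(row=2, col=0): c = -0.2500 + -0.0333i → escape time 8
(row=2, col=1): c = 0.1667 + -0.0333i → escape time 8
(row=2, col=2): c = 0.5833 + -0.0333i → escape time 4
(row=2, col=3): c = 1.0000 + -0.0333i → escape time 2
(row=3, col=0): c = -0.2500 + -0.5800i → escape time 8
(row=3, col=1): c = 0.1667 + -0.5800i → escape time 8
(row=3, col=2): c = 0.5833 + -0.5800i → escape time 3
(row=3, col=3): c = 1.0000 + -0.5800i → escape time 2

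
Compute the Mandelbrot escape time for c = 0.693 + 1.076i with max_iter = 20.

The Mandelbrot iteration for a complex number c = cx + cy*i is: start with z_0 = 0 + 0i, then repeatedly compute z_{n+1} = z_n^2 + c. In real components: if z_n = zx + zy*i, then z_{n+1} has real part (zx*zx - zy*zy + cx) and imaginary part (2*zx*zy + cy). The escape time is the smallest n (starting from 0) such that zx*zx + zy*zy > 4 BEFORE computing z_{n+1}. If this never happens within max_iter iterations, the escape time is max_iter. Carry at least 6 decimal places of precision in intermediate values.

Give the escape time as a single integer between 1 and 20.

z_0 = 0 + 0i, c = 0.6930 + 1.0760i
Iter 1: z = 0.6930 + 1.0760i, |z|^2 = 1.6380
Iter 2: z = 0.0155 + 2.5673i, |z|^2 = 6.5915
Escaped at iteration 2

Answer: 2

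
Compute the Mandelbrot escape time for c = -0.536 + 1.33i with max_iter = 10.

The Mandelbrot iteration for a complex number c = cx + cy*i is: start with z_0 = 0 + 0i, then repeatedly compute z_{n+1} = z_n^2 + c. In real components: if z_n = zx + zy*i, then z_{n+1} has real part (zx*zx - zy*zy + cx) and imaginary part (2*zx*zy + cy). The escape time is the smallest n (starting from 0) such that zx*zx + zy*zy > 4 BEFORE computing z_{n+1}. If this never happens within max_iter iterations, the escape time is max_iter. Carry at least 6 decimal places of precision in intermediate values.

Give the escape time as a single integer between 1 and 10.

Answer: 2

Derivation:
z_0 = 0 + 0i, c = -0.5360 + 1.3300i
Iter 1: z = -0.5360 + 1.3300i, |z|^2 = 2.0562
Iter 2: z = -2.0176 + -0.0958i, |z|^2 = 4.0799
Escaped at iteration 2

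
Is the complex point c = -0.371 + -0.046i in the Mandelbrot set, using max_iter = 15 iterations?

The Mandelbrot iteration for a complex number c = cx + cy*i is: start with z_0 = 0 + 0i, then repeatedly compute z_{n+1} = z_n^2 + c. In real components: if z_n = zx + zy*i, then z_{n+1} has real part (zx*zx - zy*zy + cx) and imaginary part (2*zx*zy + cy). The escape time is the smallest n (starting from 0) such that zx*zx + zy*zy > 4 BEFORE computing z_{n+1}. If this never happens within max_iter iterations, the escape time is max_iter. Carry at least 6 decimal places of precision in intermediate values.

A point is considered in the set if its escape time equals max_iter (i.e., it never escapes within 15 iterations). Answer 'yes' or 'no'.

z_0 = 0 + 0i, c = -0.3710 + -0.0460i
Iter 1: z = -0.3710 + -0.0460i, |z|^2 = 0.1398
Iter 2: z = -0.2355 + -0.0119i, |z|^2 = 0.0556
Iter 3: z = -0.3157 + -0.0404i, |z|^2 = 0.1013
Iter 4: z = -0.2730 + -0.0205i, |z|^2 = 0.0749
Iter 5: z = -0.2969 + -0.0348i, |z|^2 = 0.0894
Iter 6: z = -0.2841 + -0.0253i, |z|^2 = 0.0813
Iter 7: z = -0.2910 + -0.0316i, |z|^2 = 0.0857
Iter 8: z = -0.2873 + -0.0276i, |z|^2 = 0.0833
Iter 9: z = -0.2892 + -0.0301i, |z|^2 = 0.0845
Iter 10: z = -0.2883 + -0.0286i, |z|^2 = 0.0839
Iter 11: z = -0.2887 + -0.0295i, |z|^2 = 0.0842
Iter 12: z = -0.2885 + -0.0289i, |z|^2 = 0.0841
Iter 13: z = -0.2886 + -0.0293i, |z|^2 = 0.0841
Iter 14: z = -0.2886 + -0.0291i, |z|^2 = 0.0841
Did not escape in 15 iterations → in set

Answer: yes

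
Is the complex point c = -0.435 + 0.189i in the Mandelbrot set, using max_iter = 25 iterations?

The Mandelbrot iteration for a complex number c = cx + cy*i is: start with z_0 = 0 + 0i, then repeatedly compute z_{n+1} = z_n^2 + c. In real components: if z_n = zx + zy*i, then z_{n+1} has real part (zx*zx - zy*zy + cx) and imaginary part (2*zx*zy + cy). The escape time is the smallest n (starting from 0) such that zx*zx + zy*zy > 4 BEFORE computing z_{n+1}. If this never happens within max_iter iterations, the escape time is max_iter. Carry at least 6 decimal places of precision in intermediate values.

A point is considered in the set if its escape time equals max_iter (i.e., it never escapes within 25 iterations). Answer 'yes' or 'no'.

z_0 = 0 + 0i, c = -0.4350 + 0.1890i
Iter 1: z = -0.4350 + 0.1890i, |z|^2 = 0.2249
Iter 2: z = -0.2815 + 0.0246i, |z|^2 = 0.0798
Iter 3: z = -0.3564 + 0.1752i, |z|^2 = 0.1577
Iter 4: z = -0.3387 + 0.0642i, |z|^2 = 0.1188
Iter 5: z = -0.3244 + 0.1455i, |z|^2 = 0.1264
Iter 6: z = -0.3509 + 0.0946i, |z|^2 = 0.1321
Iter 7: z = -0.3208 + 0.1226i, |z|^2 = 0.1179
Iter 8: z = -0.3471 + 0.1103i, |z|^2 = 0.1327
Iter 9: z = -0.3267 + 0.1124i, |z|^2 = 0.1193
Iter 10: z = -0.3409 + 0.1156i, |z|^2 = 0.1296
Iter 11: z = -0.3321 + 0.1102i, |z|^2 = 0.1225
Iter 12: z = -0.3368 + 0.1158i, |z|^2 = 0.1269
Iter 13: z = -0.3350 + 0.1110i, |z|^2 = 0.1245
Iter 14: z = -0.3351 + 0.1146i, |z|^2 = 0.1255
Iter 15: z = -0.3358 + 0.1122i, |z|^2 = 0.1254
Iter 16: z = -0.3348 + 0.1137i, |z|^2 = 0.1250
Iter 17: z = -0.3358 + 0.1129i, |z|^2 = 0.1255
Iter 18: z = -0.3350 + 0.1132i, |z|^2 = 0.1250
Iter 19: z = -0.3356 + 0.1132i, |z|^2 = 0.1254
Iter 20: z = -0.3352 + 0.1130i, |z|^2 = 0.1251
Iter 21: z = -0.3354 + 0.1132i, |z|^2 = 0.1253
Iter 22: z = -0.3353 + 0.1130i, |z|^2 = 0.1252
Iter 23: z = -0.3353 + 0.1132i, |z|^2 = 0.1253
Iter 24: z = -0.3354 + 0.1131i, |z|^2 = 0.1253
Did not escape in 25 iterations → in set

Answer: yes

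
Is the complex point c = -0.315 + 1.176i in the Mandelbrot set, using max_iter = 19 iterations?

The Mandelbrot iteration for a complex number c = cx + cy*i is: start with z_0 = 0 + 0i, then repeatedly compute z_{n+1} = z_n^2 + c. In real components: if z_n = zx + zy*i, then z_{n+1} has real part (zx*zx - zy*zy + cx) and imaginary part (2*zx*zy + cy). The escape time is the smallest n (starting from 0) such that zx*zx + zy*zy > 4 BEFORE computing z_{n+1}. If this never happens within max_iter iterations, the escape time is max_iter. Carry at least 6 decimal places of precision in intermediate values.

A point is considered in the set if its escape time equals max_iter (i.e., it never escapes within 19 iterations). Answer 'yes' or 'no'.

z_0 = 0 + 0i, c = -0.3150 + 1.1760i
Iter 1: z = -0.3150 + 1.1760i, |z|^2 = 1.4822
Iter 2: z = -1.5988 + 0.4351i, |z|^2 = 2.7453
Iter 3: z = 2.0517 + -0.2153i, |z|^2 = 4.2557
Escaped at iteration 3

Answer: no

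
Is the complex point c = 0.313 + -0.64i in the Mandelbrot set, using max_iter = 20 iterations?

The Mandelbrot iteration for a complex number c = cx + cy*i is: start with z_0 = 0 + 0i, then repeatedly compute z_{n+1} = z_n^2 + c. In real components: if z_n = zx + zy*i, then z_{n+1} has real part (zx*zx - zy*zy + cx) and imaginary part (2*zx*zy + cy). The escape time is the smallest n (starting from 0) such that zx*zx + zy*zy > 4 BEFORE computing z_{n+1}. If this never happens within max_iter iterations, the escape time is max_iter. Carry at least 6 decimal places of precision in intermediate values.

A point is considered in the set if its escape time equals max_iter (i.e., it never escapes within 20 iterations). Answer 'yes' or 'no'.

z_0 = 0 + 0i, c = 0.3130 + -0.6400i
Iter 1: z = 0.3130 + -0.6400i, |z|^2 = 0.5076
Iter 2: z = 0.0014 + -1.0406i, |z|^2 = 1.0829
Iter 3: z = -0.7699 + -0.6428i, |z|^2 = 1.0060
Iter 4: z = 0.4925 + 0.3499i, |z|^2 = 0.3650
Iter 5: z = 0.4332 + -0.2953i, |z|^2 = 0.2748
Iter 6: z = 0.4134 + -0.8958i, |z|^2 = 0.9735
Iter 7: z = -0.3186 + -1.3807i, |z|^2 = 2.0079
Iter 8: z = -1.4918 + 0.2399i, |z|^2 = 2.2831
Iter 9: z = 2.4810 + -1.3557i, |z|^2 = 7.9936
Escaped at iteration 9

Answer: no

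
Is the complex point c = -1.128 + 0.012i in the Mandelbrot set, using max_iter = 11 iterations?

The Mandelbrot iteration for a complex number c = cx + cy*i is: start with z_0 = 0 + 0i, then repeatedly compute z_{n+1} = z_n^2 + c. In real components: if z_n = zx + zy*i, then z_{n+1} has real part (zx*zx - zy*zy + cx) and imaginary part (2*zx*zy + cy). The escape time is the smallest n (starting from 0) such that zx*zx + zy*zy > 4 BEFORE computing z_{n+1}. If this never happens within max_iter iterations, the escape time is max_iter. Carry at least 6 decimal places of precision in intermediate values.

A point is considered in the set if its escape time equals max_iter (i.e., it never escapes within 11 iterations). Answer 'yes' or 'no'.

z_0 = 0 + 0i, c = -1.1280 + 0.0120i
Iter 1: z = -1.1280 + 0.0120i, |z|^2 = 1.2725
Iter 2: z = 0.1442 + -0.0151i, |z|^2 = 0.0210
Iter 3: z = -1.1074 + 0.0077i, |z|^2 = 1.2264
Iter 4: z = 0.0983 + -0.0049i, |z|^2 = 0.0097
Iter 5: z = -1.1184 + 0.0110i, |z|^2 = 1.2508
Iter 6: z = 0.1226 + -0.0127i, |z|^2 = 0.0152
Iter 7: z = -1.1131 + 0.0089i, |z|^2 = 1.2391
Iter 8: z = 0.1110 + -0.0078i, |z|^2 = 0.0124
Iter 9: z = -1.1157 + 0.0103i, |z|^2 = 1.2450
Iter 10: z = 0.1168 + -0.0109i, |z|^2 = 0.0138
Did not escape in 11 iterations → in set

Answer: yes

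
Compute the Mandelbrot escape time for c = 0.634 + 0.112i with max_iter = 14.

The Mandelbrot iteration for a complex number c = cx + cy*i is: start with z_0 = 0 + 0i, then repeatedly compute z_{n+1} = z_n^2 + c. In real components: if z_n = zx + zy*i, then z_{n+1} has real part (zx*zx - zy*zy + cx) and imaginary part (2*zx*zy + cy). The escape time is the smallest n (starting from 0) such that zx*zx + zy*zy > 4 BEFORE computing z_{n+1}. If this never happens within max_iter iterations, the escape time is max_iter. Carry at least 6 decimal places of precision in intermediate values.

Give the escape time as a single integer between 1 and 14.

z_0 = 0 + 0i, c = 0.6340 + 0.1120i
Iter 1: z = 0.6340 + 0.1120i, |z|^2 = 0.4145
Iter 2: z = 1.0234 + 0.2540i, |z|^2 = 1.1119
Iter 3: z = 1.6168 + 0.6319i, |z|^2 = 3.0135
Iter 4: z = 2.8489 + 2.1555i, |z|^2 = 12.7620
Escaped at iteration 4

Answer: 4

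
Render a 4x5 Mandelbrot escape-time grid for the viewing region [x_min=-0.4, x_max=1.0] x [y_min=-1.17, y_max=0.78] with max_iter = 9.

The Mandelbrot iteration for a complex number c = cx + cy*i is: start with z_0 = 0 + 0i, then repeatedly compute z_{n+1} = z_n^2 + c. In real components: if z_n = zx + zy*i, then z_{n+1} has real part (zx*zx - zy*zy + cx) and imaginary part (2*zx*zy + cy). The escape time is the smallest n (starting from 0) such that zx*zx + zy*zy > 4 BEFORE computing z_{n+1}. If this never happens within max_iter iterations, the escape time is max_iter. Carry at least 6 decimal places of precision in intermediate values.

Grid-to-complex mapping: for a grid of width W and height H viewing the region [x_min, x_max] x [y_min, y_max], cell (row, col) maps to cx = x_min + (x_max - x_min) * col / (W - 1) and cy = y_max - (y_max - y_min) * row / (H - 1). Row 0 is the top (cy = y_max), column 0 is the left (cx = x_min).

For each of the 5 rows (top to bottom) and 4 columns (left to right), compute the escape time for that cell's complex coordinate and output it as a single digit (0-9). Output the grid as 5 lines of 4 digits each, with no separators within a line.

(row=0, col=0): c = -0.4000 + 0.7800i → escape time 6
(row=0, col=1): c = 0.0667 + 0.7800i → escape time 7
(row=0, col=2): c = 0.5333 + 0.7800i → escape time 3
(row=0, col=3): c = 1.0000 + 0.7800i → escape time 2
(row=1, col=0): c = -0.4000 + 0.2925i → escape time 9
(row=1, col=1): c = 0.0667 + 0.2925i → escape time 9
(row=1, col=2): c = 0.5333 + 0.2925i → escape time 5
(row=1, col=3): c = 1.0000 + 0.2925i → escape time 2
(row=2, col=0): c = -0.4000 + -0.1950i → escape time 9
(row=2, col=1): c = 0.0667 + -0.1950i → escape time 9
(row=2, col=2): c = 0.5333 + -0.1950i → escape time 5
(row=2, col=3): c = 1.0000 + -0.1950i → escape time 2
(row=3, col=0): c = -0.4000 + -0.6825i → escape time 9
(row=3, col=1): c = 0.0667 + -0.6825i → escape time 9
(row=3, col=2): c = 0.5333 + -0.6825i → escape time 3
(row=3, col=3): c = 1.0000 + -0.6825i → escape time 2
(row=4, col=0): c = -0.4000 + -1.1700i → escape time 3
(row=4, col=1): c = 0.0667 + -1.1700i → escape time 3
(row=4, col=2): c = 0.5333 + -1.1700i → escape time 2
(row=4, col=3): c = 1.0000 + -1.1700i → escape time 2

Answer: 6732
9952
9952
9932
3322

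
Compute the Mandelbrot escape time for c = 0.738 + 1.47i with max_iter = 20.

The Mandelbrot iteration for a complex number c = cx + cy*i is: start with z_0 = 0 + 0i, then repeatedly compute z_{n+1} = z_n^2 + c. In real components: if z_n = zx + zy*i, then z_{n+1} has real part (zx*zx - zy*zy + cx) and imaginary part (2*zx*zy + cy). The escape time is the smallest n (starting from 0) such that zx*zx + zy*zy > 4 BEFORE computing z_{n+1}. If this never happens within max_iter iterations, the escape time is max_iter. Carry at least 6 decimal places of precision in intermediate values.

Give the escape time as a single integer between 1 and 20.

z_0 = 0 + 0i, c = 0.7380 + 1.4700i
Iter 1: z = 0.7380 + 1.4700i, |z|^2 = 2.7055
Iter 2: z = -0.8783 + 3.6397i, |z|^2 = 14.0189
Escaped at iteration 2

Answer: 2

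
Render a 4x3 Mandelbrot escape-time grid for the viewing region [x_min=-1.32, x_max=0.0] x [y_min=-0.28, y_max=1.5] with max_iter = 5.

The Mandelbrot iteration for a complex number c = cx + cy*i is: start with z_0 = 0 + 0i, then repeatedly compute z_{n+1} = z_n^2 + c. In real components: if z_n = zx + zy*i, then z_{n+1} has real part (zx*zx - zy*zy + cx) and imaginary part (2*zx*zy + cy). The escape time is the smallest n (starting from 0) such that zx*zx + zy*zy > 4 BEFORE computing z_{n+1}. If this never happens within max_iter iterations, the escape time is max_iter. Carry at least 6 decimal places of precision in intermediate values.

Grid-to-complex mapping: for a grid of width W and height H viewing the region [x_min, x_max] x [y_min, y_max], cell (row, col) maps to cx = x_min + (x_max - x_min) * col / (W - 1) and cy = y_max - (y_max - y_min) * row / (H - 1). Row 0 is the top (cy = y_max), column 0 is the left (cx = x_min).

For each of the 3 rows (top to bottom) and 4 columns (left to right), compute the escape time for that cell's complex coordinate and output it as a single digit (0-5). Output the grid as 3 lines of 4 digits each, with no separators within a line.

Answer: 2222
3555
5555

Derivation:
(row=0, col=0): c = -1.3200 + 1.5000i → escape time 2
(row=0, col=1): c = -0.8800 + 1.5000i → escape time 2
(row=0, col=2): c = -0.4400 + 1.5000i → escape time 2
(row=0, col=3): c = 0.0000 + 1.5000i → escape time 2
(row=1, col=0): c = -1.3200 + 0.6100i → escape time 3
(row=1, col=1): c = -0.8800 + 0.6100i → escape time 5
(row=1, col=2): c = -0.4400 + 0.6100i → escape time 5
(row=1, col=3): c = 0.0000 + 0.6100i → escape time 5
(row=2, col=0): c = -1.3200 + -0.2800i → escape time 5
(row=2, col=1): c = -0.8800 + -0.2800i → escape time 5
(row=2, col=2): c = -0.4400 + -0.2800i → escape time 5
(row=2, col=3): c = 0.0000 + -0.2800i → escape time 5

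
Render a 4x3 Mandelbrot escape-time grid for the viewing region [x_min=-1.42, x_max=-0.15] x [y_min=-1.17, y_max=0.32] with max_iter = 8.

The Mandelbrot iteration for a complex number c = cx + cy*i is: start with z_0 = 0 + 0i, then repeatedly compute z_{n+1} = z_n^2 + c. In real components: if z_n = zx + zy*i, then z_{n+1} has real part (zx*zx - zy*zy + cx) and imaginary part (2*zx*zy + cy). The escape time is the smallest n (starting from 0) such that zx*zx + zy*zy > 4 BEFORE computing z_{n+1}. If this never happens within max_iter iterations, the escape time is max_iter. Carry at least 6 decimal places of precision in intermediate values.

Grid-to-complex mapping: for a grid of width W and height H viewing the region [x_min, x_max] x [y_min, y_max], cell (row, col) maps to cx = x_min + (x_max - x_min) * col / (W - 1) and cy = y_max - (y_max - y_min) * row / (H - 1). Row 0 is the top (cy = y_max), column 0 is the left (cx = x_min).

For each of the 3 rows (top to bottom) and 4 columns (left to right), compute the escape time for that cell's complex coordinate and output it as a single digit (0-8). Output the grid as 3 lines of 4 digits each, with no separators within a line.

Answer: 5888
4688
2334

Derivation:
(row=0, col=0): c = -1.4200 + 0.3200i → escape time 5
(row=0, col=1): c = -0.9967 + 0.3200i → escape time 8
(row=0, col=2): c = -0.5733 + 0.3200i → escape time 8
(row=0, col=3): c = -0.1500 + 0.3200i → escape time 8
(row=1, col=0): c = -1.4200 + -0.4250i → escape time 4
(row=1, col=1): c = -0.9967 + -0.4250i → escape time 6
(row=1, col=2): c = -0.5733 + -0.4250i → escape time 8
(row=1, col=3): c = -0.1500 + -0.4250i → escape time 8
(row=2, col=0): c = -1.4200 + -1.1700i → escape time 2
(row=2, col=1): c = -0.9967 + -1.1700i → escape time 3
(row=2, col=2): c = -0.5733 + -1.1700i → escape time 3
(row=2, col=3): c = -0.1500 + -1.1700i → escape time 4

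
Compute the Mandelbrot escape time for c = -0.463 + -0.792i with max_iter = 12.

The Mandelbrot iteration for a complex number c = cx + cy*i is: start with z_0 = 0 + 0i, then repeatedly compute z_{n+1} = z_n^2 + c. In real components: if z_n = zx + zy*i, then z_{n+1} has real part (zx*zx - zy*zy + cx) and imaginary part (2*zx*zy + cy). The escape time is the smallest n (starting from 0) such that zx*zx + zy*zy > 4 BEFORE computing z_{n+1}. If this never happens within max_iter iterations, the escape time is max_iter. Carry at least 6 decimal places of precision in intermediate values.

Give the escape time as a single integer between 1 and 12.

z_0 = 0 + 0i, c = -0.4630 + -0.7920i
Iter 1: z = -0.4630 + -0.7920i, |z|^2 = 0.8416
Iter 2: z = -0.8759 + -0.0586i, |z|^2 = 0.7706
Iter 3: z = 0.3008 + -0.6893i, |z|^2 = 0.5656
Iter 4: z = -0.8477 + -1.2066i, |z|^2 = 2.1746
Iter 5: z = -1.2004 + 1.2538i, |z|^2 = 3.0129
Iter 6: z = -0.5942 + -3.8020i, |z|^2 = 14.8082
Escaped at iteration 6

Answer: 6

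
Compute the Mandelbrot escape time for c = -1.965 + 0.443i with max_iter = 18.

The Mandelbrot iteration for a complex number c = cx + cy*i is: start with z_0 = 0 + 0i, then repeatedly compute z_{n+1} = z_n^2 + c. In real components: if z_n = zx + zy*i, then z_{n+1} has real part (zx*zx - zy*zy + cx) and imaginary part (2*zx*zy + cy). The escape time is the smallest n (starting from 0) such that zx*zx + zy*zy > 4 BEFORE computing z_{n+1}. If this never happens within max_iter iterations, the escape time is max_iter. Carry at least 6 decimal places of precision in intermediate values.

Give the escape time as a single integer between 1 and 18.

z_0 = 0 + 0i, c = -1.9650 + 0.4430i
Iter 1: z = -1.9650 + 0.4430i, |z|^2 = 4.0575
Escaped at iteration 1

Answer: 1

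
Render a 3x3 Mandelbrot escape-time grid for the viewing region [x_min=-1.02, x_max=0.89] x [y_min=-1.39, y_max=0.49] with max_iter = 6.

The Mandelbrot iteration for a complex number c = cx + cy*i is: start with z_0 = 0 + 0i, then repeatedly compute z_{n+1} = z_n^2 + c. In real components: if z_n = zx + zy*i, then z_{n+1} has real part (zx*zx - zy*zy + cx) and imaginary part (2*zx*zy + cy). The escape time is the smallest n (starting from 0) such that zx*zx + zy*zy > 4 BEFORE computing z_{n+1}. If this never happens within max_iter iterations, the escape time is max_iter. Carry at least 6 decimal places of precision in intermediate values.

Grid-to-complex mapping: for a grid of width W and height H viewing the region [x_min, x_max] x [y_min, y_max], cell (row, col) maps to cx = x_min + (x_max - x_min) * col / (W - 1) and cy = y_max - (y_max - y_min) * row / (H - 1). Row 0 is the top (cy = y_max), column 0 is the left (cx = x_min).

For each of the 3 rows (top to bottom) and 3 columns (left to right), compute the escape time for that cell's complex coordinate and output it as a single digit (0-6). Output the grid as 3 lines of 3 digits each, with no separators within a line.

(row=0, col=0): c = -1.0200 + 0.4900i → escape time 5
(row=0, col=1): c = -0.0650 + 0.4900i → escape time 6
(row=0, col=2): c = 0.8900 + 0.4900i → escape time 3
(row=1, col=0): c = -1.0200 + -0.4500i → escape time 5
(row=1, col=1): c = -0.0650 + -0.4500i → escape time 6
(row=1, col=2): c = 0.8900 + -0.4500i → escape time 3
(row=2, col=0): c = -1.0200 + -1.3900i → escape time 2
(row=2, col=1): c = -0.0650 + -1.3900i → escape time 2
(row=2, col=2): c = 0.8900 + -1.3900i → escape time 2

Answer: 563
563
222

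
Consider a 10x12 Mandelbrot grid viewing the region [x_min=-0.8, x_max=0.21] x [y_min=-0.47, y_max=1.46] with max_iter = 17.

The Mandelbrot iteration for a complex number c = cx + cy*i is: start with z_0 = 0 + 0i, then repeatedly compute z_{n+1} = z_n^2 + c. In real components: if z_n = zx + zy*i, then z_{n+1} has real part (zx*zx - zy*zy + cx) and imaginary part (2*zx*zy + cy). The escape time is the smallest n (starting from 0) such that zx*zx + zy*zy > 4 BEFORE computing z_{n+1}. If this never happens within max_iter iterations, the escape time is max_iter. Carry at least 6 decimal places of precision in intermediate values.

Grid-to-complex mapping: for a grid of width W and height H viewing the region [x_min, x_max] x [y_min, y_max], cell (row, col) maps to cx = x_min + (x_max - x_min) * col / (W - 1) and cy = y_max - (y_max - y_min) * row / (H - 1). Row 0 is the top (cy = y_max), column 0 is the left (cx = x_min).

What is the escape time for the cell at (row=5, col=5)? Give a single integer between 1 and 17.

Answer: 17

Derivation:
z_0 = 0 + 0i, c = -0.2389 + 0.5827i
Iter 1: z = -0.2389 + 0.5827i, |z|^2 = 0.3966
Iter 2: z = -0.5214 + 0.3043i, |z|^2 = 0.3645
Iter 3: z = -0.0596 + 0.2654i, |z|^2 = 0.0740
Iter 4: z = -0.3058 + 0.5511i, |z|^2 = 0.3972
Iter 5: z = -0.4491 + 0.2457i, |z|^2 = 0.2621
Iter 6: z = -0.0976 + 0.3620i, |z|^2 = 0.1406
Iter 7: z = -0.3604 + 0.5121i, |z|^2 = 0.3921
Iter 8: z = -0.3712 + 0.2136i, |z|^2 = 0.1834
Iter 9: z = -0.1467 + 0.4241i, |z|^2 = 0.2014
Iter 10: z = -0.3973 + 0.4582i, |z|^2 = 0.3678
Iter 11: z = -0.2911 + 0.2186i, |z|^2 = 0.1325
Iter 12: z = -0.2020 + 0.4554i, |z|^2 = 0.2482
Iter 13: z = -0.4055 + 0.3987i, |z|^2 = 0.3235
Iter 14: z = -0.2334 + 0.2593i, |z|^2 = 0.1217
Iter 15: z = -0.2516 + 0.4617i, |z|^2 = 0.2765
Iter 16: z = -0.3887 + 0.3504i, |z|^2 = 0.2738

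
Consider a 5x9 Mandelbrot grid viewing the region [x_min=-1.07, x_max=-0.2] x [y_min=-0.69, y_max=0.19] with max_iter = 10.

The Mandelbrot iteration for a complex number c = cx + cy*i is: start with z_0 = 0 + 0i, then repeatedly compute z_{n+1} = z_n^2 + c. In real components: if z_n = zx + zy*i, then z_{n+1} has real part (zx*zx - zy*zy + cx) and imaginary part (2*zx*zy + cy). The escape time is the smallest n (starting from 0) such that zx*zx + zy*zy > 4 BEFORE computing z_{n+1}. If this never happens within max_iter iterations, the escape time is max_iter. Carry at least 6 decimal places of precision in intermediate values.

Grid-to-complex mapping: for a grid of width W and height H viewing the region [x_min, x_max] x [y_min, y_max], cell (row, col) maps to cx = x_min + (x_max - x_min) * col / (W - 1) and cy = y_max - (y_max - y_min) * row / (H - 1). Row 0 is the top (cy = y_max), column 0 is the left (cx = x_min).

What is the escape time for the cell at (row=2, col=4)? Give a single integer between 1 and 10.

Answer: 10

Derivation:
z_0 = 0 + 0i, c = -0.2000 + -0.0300i
Iter 1: z = -0.2000 + -0.0300i, |z|^2 = 0.0409
Iter 2: z = -0.1609 + -0.0180i, |z|^2 = 0.0262
Iter 3: z = -0.1744 + -0.0242i, |z|^2 = 0.0310
Iter 4: z = -0.1702 + -0.0216i, |z|^2 = 0.0294
Iter 5: z = -0.1715 + -0.0227i, |z|^2 = 0.0299
Iter 6: z = -0.1711 + -0.0222i, |z|^2 = 0.0298
Iter 7: z = -0.1712 + -0.0224i, |z|^2 = 0.0298
Iter 8: z = -0.1712 + -0.0223i, |z|^2 = 0.0298
Iter 9: z = -0.1712 + -0.0224i, |z|^2 = 0.0298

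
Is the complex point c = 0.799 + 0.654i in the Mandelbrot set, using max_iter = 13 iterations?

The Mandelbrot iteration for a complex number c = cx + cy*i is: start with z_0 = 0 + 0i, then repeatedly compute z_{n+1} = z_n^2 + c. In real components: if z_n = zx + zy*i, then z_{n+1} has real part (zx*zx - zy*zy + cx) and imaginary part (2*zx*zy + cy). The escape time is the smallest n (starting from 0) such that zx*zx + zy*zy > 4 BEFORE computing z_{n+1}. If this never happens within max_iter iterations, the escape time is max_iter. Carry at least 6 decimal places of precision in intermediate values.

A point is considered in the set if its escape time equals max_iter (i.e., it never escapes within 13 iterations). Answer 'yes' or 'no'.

z_0 = 0 + 0i, c = 0.7990 + 0.6540i
Iter 1: z = 0.7990 + 0.6540i, |z|^2 = 1.0661
Iter 2: z = 1.0097 + 1.6991i, |z|^2 = 3.9064
Iter 3: z = -1.0684 + 4.0851i, |z|^2 = 17.8296
Escaped at iteration 3

Answer: no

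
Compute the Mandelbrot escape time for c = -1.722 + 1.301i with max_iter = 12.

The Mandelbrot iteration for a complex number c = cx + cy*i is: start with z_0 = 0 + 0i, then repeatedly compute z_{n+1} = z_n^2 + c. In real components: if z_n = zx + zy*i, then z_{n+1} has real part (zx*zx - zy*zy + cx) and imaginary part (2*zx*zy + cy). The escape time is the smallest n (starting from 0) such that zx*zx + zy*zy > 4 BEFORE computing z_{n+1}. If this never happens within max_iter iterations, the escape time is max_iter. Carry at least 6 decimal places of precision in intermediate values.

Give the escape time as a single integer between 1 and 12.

Answer: 1

Derivation:
z_0 = 0 + 0i, c = -1.7220 + 1.3010i
Iter 1: z = -1.7220 + 1.3010i, |z|^2 = 4.6579
Escaped at iteration 1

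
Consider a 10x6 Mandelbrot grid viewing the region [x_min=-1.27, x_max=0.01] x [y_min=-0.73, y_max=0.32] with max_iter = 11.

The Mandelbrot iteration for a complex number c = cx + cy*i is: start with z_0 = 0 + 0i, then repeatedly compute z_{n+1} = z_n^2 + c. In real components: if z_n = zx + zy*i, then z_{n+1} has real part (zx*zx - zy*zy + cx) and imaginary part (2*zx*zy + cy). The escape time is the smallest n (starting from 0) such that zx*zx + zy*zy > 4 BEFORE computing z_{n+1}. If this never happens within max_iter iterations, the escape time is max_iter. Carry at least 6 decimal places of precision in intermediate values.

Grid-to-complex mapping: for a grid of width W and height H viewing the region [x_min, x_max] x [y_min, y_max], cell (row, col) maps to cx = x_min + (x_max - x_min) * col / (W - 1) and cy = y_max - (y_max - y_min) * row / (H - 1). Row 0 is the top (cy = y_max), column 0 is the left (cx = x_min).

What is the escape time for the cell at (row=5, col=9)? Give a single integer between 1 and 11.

Answer: 11

Derivation:
z_0 = 0 + 0i, c = 0.0100 + -0.7300i
Iter 1: z = 0.0100 + -0.7300i, |z|^2 = 0.5330
Iter 2: z = -0.5228 + -0.7446i, |z|^2 = 0.8277
Iter 3: z = -0.2711 + 0.0486i, |z|^2 = 0.0759
Iter 4: z = 0.0811 + -0.7563i, |z|^2 = 0.5786
Iter 5: z = -0.5554 + -0.8527i, |z|^2 = 1.0357
Iter 6: z = -0.4086 + 0.2173i, |z|^2 = 0.2142
Iter 7: z = 0.1298 + -0.9076i, |z|^2 = 0.8406
Iter 8: z = -0.7969 + -0.9656i, |z|^2 = 1.5674
Iter 9: z = -0.2873 + 0.8089i, |z|^2 = 0.7369
Iter 10: z = -0.5618 + -1.1947i, |z|^2 = 1.7430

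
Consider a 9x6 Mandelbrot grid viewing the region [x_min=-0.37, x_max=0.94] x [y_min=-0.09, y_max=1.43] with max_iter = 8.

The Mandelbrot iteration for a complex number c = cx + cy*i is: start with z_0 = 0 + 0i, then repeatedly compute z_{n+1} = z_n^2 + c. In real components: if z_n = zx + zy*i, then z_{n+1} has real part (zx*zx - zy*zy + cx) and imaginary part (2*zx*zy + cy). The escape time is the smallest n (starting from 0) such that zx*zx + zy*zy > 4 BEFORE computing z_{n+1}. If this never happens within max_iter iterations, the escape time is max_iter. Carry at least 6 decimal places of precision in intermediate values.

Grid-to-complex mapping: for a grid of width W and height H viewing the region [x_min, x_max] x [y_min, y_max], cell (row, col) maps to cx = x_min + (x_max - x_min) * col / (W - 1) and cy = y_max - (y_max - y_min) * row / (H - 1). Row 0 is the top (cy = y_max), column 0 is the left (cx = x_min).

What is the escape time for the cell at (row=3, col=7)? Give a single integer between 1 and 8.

Answer: 3

Derivation:
z_0 = 0 + 0i, c = 0.7762 + 0.5180i
Iter 1: z = 0.7762 + 0.5180i, |z|^2 = 0.8709
Iter 2: z = 1.1105 + 1.3222i, |z|^2 = 2.9814
Iter 3: z = 0.2612 + 3.4546i, |z|^2 = 12.0023
Escaped at iteration 3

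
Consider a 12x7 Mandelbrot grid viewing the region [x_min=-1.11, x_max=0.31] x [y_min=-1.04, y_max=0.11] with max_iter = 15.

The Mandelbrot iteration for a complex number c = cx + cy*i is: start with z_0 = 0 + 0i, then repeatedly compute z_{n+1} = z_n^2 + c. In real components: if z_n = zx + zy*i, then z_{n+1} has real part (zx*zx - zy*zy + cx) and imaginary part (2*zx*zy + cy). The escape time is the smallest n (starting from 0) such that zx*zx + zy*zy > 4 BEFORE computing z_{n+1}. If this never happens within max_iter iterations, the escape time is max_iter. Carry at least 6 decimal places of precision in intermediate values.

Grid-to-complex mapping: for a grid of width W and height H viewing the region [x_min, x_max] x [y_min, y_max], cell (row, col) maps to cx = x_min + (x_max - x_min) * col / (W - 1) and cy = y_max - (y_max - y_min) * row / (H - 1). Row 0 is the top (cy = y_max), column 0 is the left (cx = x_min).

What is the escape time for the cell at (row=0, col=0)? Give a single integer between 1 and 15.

z_0 = 0 + 0i, c = -1.1100 + 0.1100i
Iter 1: z = -1.1100 + 0.1100i, |z|^2 = 1.2442
Iter 2: z = 0.1100 + -0.1342i, |z|^2 = 0.0301
Iter 3: z = -1.1159 + 0.0805i, |z|^2 = 1.2517
Iter 4: z = 0.1288 + -0.0696i, |z|^2 = 0.0214
Iter 5: z = -1.0983 + 0.0921i, |z|^2 = 1.2147
Iter 6: z = 0.0877 + -0.0922i, |z|^2 = 0.0162
Iter 7: z = -1.1108 + 0.0938i, |z|^2 = 1.2427
Iter 8: z = 0.1151 + -0.0984i, |z|^2 = 0.0229
Iter 9: z = -1.1064 + 0.0873i, |z|^2 = 1.2318
Iter 10: z = 0.1066 + -0.0833i, |z|^2 = 0.0183
Iter 11: z = -1.1056 + 0.0923i, |z|^2 = 1.2308
Iter 12: z = 0.1038 + -0.0940i, |z|^2 = 0.0196
Iter 13: z = -1.1081 + 0.0905i, |z|^2 = 1.2360
Iter 14: z = 0.1096 + -0.0905i, |z|^2 = 0.0202

Answer: 15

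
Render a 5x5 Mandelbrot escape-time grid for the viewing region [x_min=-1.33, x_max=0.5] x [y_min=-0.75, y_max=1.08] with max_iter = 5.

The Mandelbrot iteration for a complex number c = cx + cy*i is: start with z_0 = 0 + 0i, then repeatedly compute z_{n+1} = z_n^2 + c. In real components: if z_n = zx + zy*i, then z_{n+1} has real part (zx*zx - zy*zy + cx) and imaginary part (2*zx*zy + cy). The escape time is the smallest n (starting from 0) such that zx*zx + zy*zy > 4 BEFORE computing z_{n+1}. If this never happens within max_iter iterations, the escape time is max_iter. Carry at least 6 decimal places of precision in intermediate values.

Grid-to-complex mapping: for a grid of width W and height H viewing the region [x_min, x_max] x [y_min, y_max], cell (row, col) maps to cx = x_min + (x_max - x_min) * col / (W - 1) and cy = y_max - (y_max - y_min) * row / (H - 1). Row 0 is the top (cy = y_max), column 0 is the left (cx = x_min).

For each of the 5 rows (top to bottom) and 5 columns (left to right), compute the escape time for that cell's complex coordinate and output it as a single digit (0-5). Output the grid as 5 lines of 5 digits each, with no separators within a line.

(row=0, col=0): c = -1.3300 + 1.0800i → escape time 3
(row=0, col=1): c = -0.8725 + 1.0800i → escape time 3
(row=0, col=2): c = -0.4150 + 1.0800i → escape time 4
(row=0, col=3): c = 0.0425 + 1.0800i → escape time 4
(row=0, col=4): c = 0.5000 + 1.0800i → escape time 2
(row=1, col=0): c = -1.3300 + 0.6225i → escape time 3
(row=1, col=1): c = -0.8725 + 0.6225i → escape time 5
(row=1, col=2): c = -0.4150 + 0.6225i → escape time 5
(row=1, col=3): c = 0.0425 + 0.6225i → escape time 5
(row=1, col=4): c = 0.5000 + 0.6225i → escape time 4
(row=2, col=0): c = -1.3300 + 0.1650i → escape time 5
(row=2, col=1): c = -0.8725 + 0.1650i → escape time 5
(row=2, col=2): c = -0.4150 + 0.1650i → escape time 5
(row=2, col=3): c = 0.0425 + 0.1650i → escape time 5
(row=2, col=4): c = 0.5000 + 0.1650i → escape time 5
(row=3, col=0): c = -1.3300 + -0.2925i → escape time 5
(row=3, col=1): c = -0.8725 + -0.2925i → escape time 5
(row=3, col=2): c = -0.4150 + -0.2925i → escape time 5
(row=3, col=3): c = 0.0425 + -0.2925i → escape time 5
(row=3, col=4): c = 0.5000 + -0.2925i → escape time 5
(row=4, col=0): c = -1.3300 + -0.7500i → escape time 3
(row=4, col=1): c = -0.8725 + -0.7500i → escape time 4
(row=4, col=2): c = -0.4150 + -0.7500i → escape time 5
(row=4, col=3): c = 0.0425 + -0.7500i → escape time 5
(row=4, col=4): c = 0.5000 + -0.7500i → escape time 3

Answer: 33442
35554
55555
55555
34553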